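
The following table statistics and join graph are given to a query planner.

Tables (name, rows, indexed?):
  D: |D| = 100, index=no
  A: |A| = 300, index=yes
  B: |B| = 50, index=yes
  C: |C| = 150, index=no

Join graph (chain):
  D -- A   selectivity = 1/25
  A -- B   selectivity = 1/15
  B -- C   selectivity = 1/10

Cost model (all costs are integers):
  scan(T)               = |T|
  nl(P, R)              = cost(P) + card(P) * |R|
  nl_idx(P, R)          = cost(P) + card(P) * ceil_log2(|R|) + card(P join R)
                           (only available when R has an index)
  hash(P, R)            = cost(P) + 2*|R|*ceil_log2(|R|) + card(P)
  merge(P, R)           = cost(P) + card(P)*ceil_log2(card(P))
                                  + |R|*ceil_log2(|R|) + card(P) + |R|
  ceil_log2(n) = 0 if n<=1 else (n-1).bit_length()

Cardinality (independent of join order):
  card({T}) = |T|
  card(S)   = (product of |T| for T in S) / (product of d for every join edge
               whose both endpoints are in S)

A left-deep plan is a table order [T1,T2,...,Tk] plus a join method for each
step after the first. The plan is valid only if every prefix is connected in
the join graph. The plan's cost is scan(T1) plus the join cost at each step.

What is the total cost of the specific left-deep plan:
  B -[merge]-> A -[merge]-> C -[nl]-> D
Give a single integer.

1515750

step 1: scan B: cost=50, card=50
step 2: join A via merge
    card(P join A) = 50*300/(15) = 1000
    cost = 50 + 50*6 + 300*9 + 50 + 300 = 3400
step 3: join C via merge
    card(P join C) = 1000*150/(10) = 15000
    cost = 3400 + 1000*10 + 150*8 + 1000 + 150 = 15750
step 4: join D via nl
    card(P join D) = 15000*100/(25) = 60000
    cost = 15750 + 15000*100 = 1515750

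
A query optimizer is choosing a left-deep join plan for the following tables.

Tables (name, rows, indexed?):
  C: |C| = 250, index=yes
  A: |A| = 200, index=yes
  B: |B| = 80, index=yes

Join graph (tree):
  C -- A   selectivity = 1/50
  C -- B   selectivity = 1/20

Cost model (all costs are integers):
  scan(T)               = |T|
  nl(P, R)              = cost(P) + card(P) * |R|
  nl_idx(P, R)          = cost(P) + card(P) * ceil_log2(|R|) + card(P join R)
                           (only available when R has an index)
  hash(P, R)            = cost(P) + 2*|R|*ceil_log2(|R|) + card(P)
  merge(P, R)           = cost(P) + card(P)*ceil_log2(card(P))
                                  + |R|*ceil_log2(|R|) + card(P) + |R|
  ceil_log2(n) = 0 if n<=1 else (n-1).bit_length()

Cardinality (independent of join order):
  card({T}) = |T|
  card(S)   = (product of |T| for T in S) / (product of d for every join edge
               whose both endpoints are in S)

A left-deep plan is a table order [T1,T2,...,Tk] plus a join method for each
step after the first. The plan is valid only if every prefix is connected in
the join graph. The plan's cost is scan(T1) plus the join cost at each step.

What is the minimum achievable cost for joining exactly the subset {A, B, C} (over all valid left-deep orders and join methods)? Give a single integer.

Selinger DP over subsets of {A,B,C}:
  {C}: scan cost=250, card=250
  {A}: scan cost=200, card=200
  {B}: scan cost=80, card=80
  {AC}: card=1000; try (C,nl_idx)→2800, (A,nl_idx)→3250, (A,hash)→3700, (C,merge)→4250, (A,merge)→4300, (C,hash)→4400 …(+2); best=2800 via (C,nl_idx)
  {BC}: card=1000; try (B,hash)→1620, (C,nl_idx)→1720, (C,merge)→2970, (B,nl_idx)→3000, (B,merge)→3140, (C,hash)→4160 …(+2); best=1620 via (B,hash)
  {ABC}: card=4000; try (B,hash)→4920, (A,hash)→5820, (A,nl_idx)→13620, (B,nl_idx)→13800, (A,merge)→14420, (B,merge)→14440 …(+2); best=4920 via (B,hash)

4920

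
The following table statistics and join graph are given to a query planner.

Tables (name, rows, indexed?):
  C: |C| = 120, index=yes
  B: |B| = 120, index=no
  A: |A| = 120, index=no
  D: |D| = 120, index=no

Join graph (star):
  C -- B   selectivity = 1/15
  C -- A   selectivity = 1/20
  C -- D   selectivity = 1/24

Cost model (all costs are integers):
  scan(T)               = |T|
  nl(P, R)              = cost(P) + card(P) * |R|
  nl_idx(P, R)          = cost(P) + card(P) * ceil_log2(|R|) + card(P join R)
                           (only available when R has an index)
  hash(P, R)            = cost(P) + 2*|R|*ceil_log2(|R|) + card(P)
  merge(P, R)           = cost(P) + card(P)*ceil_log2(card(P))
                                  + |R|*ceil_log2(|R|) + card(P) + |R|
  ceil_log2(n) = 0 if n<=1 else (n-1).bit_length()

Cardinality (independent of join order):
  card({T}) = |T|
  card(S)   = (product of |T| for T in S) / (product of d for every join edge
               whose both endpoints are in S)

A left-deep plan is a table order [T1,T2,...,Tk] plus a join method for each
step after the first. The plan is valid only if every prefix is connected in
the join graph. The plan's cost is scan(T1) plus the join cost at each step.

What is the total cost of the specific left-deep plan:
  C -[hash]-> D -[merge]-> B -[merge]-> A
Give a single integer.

77640

step 1: scan C: cost=120, card=120
step 2: join D via hash
    card(P join D) = 120*120/(24) = 600
    cost = 120 + 2*120*7 + 120 = 1920
step 3: join B via merge
    card(P join B) = 600*120/(15) = 4800
    cost = 1920 + 600*10 + 120*7 + 600 + 120 = 9480
step 4: join A via merge
    card(P join A) = 4800*120/(20) = 28800
    cost = 9480 + 4800*13 + 120*7 + 4800 + 120 = 77640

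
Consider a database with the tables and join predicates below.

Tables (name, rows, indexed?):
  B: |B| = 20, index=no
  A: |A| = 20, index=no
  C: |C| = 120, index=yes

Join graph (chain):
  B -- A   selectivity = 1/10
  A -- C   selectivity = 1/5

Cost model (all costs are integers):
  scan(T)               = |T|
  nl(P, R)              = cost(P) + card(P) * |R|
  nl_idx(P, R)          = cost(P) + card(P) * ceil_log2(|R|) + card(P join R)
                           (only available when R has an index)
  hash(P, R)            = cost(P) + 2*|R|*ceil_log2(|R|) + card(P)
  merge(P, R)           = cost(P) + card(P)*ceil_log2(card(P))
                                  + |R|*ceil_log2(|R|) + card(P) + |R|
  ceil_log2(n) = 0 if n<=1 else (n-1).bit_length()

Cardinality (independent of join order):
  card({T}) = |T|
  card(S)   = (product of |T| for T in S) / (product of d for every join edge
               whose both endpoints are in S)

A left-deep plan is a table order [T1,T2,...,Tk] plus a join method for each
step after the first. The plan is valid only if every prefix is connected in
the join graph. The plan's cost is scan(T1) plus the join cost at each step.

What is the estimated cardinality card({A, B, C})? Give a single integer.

Tables in S: A(20), B(20), C(120)
Edges inside S: B-A(d=10), A-C(d=5)
numerator = 20 * 20 * 120 = 48000
denominator = 10 * 5 = 50
card(S) = 48000 / 50 = 960

960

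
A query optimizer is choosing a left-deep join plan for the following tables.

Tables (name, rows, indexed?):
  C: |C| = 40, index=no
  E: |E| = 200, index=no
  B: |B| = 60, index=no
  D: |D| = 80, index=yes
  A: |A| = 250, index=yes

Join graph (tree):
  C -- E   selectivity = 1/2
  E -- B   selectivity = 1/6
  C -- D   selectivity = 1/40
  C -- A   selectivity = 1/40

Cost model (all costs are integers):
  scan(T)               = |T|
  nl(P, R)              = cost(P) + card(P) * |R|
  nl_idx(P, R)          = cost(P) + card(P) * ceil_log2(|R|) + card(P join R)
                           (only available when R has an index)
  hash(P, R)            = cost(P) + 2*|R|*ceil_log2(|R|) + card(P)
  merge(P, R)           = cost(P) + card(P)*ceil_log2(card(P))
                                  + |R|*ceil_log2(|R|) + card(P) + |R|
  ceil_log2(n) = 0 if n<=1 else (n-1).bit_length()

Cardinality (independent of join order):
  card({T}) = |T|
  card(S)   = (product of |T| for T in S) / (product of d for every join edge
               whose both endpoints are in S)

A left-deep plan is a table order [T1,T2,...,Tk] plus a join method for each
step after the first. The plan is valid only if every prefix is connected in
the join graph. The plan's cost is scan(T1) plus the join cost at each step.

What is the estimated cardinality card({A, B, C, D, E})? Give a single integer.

Tables in S: A(250), B(60), C(40), D(80), E(200)
Edges inside S: C-E(d=2), E-B(d=6), C-D(d=40), C-A(d=40)
numerator = 250 * 60 * 40 * 80 * 200 = 9600000000
denominator = 2 * 6 * 40 * 40 = 19200
card(S) = 9600000000 / 19200 = 500000

500000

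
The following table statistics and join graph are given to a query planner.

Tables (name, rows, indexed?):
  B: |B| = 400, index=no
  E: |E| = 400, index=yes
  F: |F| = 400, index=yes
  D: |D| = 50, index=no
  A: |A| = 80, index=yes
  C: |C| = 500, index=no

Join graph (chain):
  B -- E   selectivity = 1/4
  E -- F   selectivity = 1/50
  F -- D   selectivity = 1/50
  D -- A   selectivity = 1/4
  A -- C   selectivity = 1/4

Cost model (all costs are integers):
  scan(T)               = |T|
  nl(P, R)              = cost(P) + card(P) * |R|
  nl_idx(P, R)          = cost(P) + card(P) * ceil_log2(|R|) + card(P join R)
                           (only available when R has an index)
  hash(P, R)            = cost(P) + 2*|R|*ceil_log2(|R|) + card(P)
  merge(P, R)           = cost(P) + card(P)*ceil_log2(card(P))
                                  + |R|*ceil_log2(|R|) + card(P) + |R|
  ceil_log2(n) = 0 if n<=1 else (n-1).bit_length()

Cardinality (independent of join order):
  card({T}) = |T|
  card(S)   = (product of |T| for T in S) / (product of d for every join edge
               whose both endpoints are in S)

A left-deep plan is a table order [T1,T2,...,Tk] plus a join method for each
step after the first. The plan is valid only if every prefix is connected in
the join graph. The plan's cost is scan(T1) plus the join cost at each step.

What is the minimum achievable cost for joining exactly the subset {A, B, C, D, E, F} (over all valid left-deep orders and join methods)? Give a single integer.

6492220

Selinger DP over subsets of {A,B,C,D,E,F}:
  {B}: scan cost=400, card=400
  {E}: scan cost=400, card=400
  {F}: scan cost=400, card=400
  {D}: scan cost=50, card=50
  {A}: scan cost=80, card=80
  {C}: scan cost=500, card=500
  {BE}: card=40000; try (E,hash)→8000, (B,hash)→8000, (E,merge)→8400, (B,merge)→8400, (E,nl_idx)→44000, (E,nl)→160400 …(+1); best=8000 via (E,hash)
  {EF}: card=3200; try (F,nl_idx)→7200, (E,nl_idx)→7200, (F,hash)→8000, (E,hash)→8000, (F,merge)→8400, (E,merge)→8400 …(+2); best=7200 via (F,nl_idx)
  {DF}: card=400; try (F,nl_idx)→900, (D,hash)→1400, (F,merge)→4400, (D,merge)→4750, (F,hash)→7300, (F,nl)→20050 …(+1); best=900 via (F,nl_idx)
  {AD}: card=1000; try (D,hash)→760, (A,merge)→1040, (D,merge)→1070, (A,hash)→1220, (A,nl_idx)→1400, (A,nl)→4050 …(+1); best=760 via (D,hash)
  {AC}: card=10000; try (A,hash)→2120, (C,merge)→5720, (A,merge)→6140, (C,hash)→9160, (A,nl_idx)→14000, (C,nl)→40080 …(+1); best=2120 via (A,hash)
  {BEF}: card=320000; try (B,hash)→17600, (B,merge)→52800, (F,hash)→55200, (F,nl_idx)→688000, (F,merge)→692000, (B,nl)→1287200 …(+1); best=17600 via (B,hash)
  {DEF}: card=3200; try (E,nl_idx)→7700, (E,hash)→8500, (E,merge)→8900, (D,hash)→11000, (D,merge)→49150, (E,nl)→160900 …(+1); best=7700 via (E,nl_idx)
  {ADF}: card=8000; try (A,hash)→2420, (A,merge)→5540, (F,hash)→8960, (A,nl_idx)→11700, (F,merge)→15760, (F,nl_idx)→17760 …(+2); best=2420 via (A,hash)
  {ACD}: card=125000; try (C,hash)→10760, (D,hash)→12720, (C,merge)→16760, (D,merge)→152470, (C,nl)→500760, (D,nl)→502120; best=10760 via (C,hash)
  {BDEF}: card=320000; try (B,hash)→18100, (B,merge)→53300, (D,hash)→338200, (B,nl)→1287700, (D,merge)→6417950, (D,nl)→16017600; best=18100 via (B,hash)
  {ADEF}: card=64000; try (A,hash)→12020, (E,hash)→17620, (A,merge)→49940, (A,nl_idx)→94100, (E,merge)→118420, (E,nl_idx)→138420 …(+2); best=12020 via (A,hash)
  {ACDF}: card=1000000; try (C,hash)→19420, (C,merge)→119420, (F,hash)→142960, (F,nl_idx)→2135760, (F,merge)→2264760, (C,nl)→4002420 …(+1); best=19420 via (C,hash)
  {ABDEF}: card=6400000; try (B,hash)→83220, (A,hash)→339220, (B,merge)→1104020, (A,merge)→6418740, (A,nl_idx)→8658100, (B,nl)→25612020 …(+1); best=83220 via (B,hash)
  {ACDEF}: card=8000000; try (C,hash)→85020, (E,hash)→1026620, (C,merge)→1105020, (E,nl_idx)→17019420, (E,merge)→21023420, (C,nl)→32012020 …(+1); best=85020 via (C,hash)
  {ABCDEF}: card=800000000; try (C,hash)→6492220, (B,hash)→8092220, (C,merge)→153688220, (B,merge)→192089020, (C,nl)→3200083220, (B,nl)→3200085020; best=6492220 via (C,hash)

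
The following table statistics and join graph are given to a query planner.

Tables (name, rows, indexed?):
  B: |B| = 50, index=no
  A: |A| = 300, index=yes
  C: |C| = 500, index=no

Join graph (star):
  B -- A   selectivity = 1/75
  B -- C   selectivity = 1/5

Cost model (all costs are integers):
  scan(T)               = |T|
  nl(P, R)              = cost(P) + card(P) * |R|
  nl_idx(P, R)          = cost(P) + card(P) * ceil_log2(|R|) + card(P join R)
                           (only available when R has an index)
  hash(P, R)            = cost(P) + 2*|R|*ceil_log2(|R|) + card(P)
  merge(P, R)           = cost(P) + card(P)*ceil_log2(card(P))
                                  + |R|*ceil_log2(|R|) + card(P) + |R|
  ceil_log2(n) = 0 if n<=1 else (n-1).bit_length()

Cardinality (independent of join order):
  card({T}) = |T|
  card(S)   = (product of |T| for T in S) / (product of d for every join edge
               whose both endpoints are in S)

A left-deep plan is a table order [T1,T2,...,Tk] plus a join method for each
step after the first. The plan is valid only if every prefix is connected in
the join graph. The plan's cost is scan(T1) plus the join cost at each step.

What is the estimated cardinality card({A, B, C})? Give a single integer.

20000

Tables in S: A(300), B(50), C(500)
Edges inside S: B-A(d=75), B-C(d=5)
numerator = 300 * 50 * 500 = 7500000
denominator = 75 * 5 = 375
card(S) = 7500000 / 375 = 20000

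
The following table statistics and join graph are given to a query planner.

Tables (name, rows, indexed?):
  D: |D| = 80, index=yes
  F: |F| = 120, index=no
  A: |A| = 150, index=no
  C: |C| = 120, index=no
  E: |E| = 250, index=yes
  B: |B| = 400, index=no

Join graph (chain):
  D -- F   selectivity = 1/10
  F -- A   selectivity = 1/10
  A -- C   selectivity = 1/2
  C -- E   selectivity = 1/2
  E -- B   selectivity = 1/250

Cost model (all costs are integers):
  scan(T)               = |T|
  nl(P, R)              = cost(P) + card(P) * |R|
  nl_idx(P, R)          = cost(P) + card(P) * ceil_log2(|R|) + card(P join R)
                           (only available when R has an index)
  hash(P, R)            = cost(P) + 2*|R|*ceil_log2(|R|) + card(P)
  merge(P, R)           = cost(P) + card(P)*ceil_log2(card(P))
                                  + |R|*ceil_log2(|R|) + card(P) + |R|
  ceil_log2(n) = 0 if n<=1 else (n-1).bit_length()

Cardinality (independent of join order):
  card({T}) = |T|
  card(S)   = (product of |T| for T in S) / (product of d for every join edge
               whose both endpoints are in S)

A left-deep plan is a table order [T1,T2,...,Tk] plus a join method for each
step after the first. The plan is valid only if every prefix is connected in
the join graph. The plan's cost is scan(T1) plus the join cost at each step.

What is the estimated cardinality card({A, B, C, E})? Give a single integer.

1800000

Tables in S: A(150), B(400), C(120), E(250)
Edges inside S: A-C(d=2), C-E(d=2), E-B(d=250)
numerator = 150 * 400 * 120 * 250 = 1800000000
denominator = 2 * 2 * 250 = 1000
card(S) = 1800000000 / 1000 = 1800000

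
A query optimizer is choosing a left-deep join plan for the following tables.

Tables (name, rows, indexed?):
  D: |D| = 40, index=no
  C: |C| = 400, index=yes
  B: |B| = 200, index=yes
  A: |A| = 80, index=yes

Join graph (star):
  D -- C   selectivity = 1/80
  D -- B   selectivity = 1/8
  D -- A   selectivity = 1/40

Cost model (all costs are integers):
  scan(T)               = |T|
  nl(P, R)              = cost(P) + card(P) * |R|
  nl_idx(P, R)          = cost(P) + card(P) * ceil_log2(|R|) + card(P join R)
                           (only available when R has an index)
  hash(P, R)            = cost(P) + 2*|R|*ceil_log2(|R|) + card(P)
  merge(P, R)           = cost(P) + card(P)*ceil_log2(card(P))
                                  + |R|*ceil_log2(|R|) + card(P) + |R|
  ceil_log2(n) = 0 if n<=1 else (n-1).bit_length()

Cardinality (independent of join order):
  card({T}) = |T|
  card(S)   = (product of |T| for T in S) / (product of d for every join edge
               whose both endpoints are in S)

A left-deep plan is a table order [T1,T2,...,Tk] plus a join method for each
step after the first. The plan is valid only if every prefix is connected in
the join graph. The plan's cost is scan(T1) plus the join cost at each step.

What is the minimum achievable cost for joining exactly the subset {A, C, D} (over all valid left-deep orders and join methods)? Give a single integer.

Selinger DP over subsets of {A,C,D}:
  {D}: scan cost=40, card=40
  {C}: scan cost=400, card=400
  {A}: scan cost=80, card=80
  {CD}: card=200; try (C,nl_idx)→600, (D,hash)→1280, (C,merge)→4320, (D,merge)→4680, (C,hash)→7280, (C,nl)→16040 …(+1); best=600 via (C,nl_idx)
  {AD}: card=80; try (A,nl_idx)→400, (D,hash)→640, (A,merge)→960, (D,merge)→1000, (A,hash)→1200, (A,nl)→3240 …(+1); best=400 via (A,nl_idx)
  {ACD}: card=400; try (C,nl_idx)→1520, (A,hash)→1920, (A,nl_idx)→2400, (A,merge)→3040, (C,merge)→5040, (C,hash)→7680 …(+2); best=1520 via (C,nl_idx)

1520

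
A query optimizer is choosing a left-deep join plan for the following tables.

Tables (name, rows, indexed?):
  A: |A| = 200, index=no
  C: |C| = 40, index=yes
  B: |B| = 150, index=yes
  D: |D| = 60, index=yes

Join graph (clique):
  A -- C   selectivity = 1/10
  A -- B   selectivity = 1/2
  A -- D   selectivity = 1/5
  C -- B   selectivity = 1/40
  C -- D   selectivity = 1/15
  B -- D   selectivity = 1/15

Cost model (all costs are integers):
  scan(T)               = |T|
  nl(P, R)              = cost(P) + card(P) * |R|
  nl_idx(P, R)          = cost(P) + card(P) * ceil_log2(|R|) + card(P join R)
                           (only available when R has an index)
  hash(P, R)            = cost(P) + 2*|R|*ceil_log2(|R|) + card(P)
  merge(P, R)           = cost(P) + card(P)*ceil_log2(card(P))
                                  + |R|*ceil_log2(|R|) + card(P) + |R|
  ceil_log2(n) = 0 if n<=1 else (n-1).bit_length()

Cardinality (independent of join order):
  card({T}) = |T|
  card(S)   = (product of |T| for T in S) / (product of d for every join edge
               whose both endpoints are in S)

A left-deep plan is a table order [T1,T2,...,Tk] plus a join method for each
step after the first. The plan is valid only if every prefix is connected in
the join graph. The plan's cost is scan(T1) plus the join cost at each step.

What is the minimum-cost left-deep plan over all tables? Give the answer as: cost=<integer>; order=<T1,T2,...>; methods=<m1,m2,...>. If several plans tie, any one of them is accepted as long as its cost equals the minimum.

cost=3460; order=C,B,D,A; methods=nl_idx,hash,merge

Selinger DP (subsets sized 1..n):
  {A}: scan cost=200, card=200
  {C}: scan cost=40, card=40
  {B}: scan cost=150, card=150
  {D}: scan cost=60, card=60
  {AC}: card=800; try (C,hash)→880, (A,merge)→2120, (C,nl_idx)→2200, (C,merge)→2280, (A,hash)→3280, (A,nl)→8040 …(+1); best=880 via (C,hash)
  {AB}: card=15000; try (B,hash)→2800, (A,merge)→3300, (B,merge)→3350, (A,hash)→3500, (B,nl_idx)→16800, (A,nl)→30150 …(+1); best=2800 via (B,hash)
  {AD}: card=2400; try (D,hash)→1120, (A,merge)→2280, (D,merge)→2420, (A,hash)→3320, (D,nl_idx)→3800, (A,nl)→12060 …(+1); best=1120 via (D,hash)
  {BC}: card=150; try (B,nl_idx)→510, (C,hash)→780, (C,nl_idx)→1200, (B,merge)→1670, (C,merge)→1780, (B,hash)→2480 …(+2); best=510 via (B,nl_idx)
  {CD}: card=160; try (D,nl_idx)→440, (C,nl_idx)→580, (C,hash)→600, (D,merge)→740, (C,merge)→760, (D,hash)→800 …(+2); best=440 via (D,nl_idx)
  {BD}: card=600; try (D,hash)→1020, (B,nl_idx)→1140, (D,nl_idx)→1650, (B,merge)→1830, (D,merge)→1920, (B,hash)→2520 …(+2); best=1020 via (D,hash)
  {ABC}: card=1500; try (A,merge)→3660, (A,hash)→3860, (B,hash)→4080, (B,nl_idx)→8780, (B,merge)→11030, (C,hash)→18280 …(+5); best=3660 via (A,merge)
  {ACD}: card=640; try (D,hash)→2400, (A,merge)→3680, (A,hash)→3800, (C,hash)→4000, (D,nl_idx)→6320, (D,merge)→10100 …(+5); best=2400 via (D,hash)
  {ABD}: card=12000; try (A,hash)→4820, (B,hash)→5920, (A,merge)→9420, (D,hash)→18520, (B,nl_idx)→32320, (B,merge)→33670 …(+5); best=4820 via (A,hash)
  {BCD}: card=40; try (D,hash)→1380, (D,nl_idx)→1450, (B,nl_idx)→1760, (C,hash)→2100, (D,merge)→2280, (B,hash)→3000 …(+6); best=1380 via (D,hash)
  {ABCD}: card=80; try (A,merge)→3460, (A,hash)→4620, (B,hash)→5440, (D,hash)→5880, (B,nl_idx)→7600, (A,nl)→9380 …(+9); best=3460 via (A,merge)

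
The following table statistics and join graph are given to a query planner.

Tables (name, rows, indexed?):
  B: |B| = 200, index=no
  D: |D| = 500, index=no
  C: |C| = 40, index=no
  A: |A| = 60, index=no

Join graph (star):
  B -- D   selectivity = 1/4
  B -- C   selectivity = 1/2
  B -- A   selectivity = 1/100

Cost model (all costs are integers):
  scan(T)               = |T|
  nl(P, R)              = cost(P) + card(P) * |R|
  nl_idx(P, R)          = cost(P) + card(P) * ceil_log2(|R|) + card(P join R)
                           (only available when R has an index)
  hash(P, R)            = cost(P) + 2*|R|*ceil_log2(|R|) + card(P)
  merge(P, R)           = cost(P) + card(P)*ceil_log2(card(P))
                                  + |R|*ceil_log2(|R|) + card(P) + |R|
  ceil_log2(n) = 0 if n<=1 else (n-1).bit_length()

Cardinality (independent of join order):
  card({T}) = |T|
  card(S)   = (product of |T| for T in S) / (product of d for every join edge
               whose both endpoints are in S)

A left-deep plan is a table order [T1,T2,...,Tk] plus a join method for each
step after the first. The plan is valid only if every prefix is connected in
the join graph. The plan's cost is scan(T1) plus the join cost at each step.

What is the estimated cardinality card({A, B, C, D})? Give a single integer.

Tables in S: A(60), B(200), C(40), D(500)
Edges inside S: B-D(d=4), B-C(d=2), B-A(d=100)
numerator = 60 * 200 * 40 * 500 = 240000000
denominator = 4 * 2 * 100 = 800
card(S) = 240000000 / 800 = 300000

300000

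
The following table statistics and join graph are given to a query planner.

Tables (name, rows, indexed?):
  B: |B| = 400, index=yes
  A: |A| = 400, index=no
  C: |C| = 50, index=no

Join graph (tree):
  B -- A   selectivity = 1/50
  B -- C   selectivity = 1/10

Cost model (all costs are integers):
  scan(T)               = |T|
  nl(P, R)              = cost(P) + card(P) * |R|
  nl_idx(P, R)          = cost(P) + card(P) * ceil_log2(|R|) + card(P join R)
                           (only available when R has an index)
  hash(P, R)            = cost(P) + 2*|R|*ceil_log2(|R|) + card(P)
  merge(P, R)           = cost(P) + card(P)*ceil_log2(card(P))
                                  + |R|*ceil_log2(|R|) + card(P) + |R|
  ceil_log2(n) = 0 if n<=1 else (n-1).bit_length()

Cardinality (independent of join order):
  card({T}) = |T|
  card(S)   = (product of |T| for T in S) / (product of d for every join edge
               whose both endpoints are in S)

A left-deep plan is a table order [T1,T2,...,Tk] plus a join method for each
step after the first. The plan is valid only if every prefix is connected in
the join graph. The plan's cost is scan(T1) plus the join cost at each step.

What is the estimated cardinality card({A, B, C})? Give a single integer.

16000

Tables in S: A(400), B(400), C(50)
Edges inside S: B-A(d=50), B-C(d=10)
numerator = 400 * 400 * 50 = 8000000
denominator = 50 * 10 = 500
card(S) = 8000000 / 500 = 16000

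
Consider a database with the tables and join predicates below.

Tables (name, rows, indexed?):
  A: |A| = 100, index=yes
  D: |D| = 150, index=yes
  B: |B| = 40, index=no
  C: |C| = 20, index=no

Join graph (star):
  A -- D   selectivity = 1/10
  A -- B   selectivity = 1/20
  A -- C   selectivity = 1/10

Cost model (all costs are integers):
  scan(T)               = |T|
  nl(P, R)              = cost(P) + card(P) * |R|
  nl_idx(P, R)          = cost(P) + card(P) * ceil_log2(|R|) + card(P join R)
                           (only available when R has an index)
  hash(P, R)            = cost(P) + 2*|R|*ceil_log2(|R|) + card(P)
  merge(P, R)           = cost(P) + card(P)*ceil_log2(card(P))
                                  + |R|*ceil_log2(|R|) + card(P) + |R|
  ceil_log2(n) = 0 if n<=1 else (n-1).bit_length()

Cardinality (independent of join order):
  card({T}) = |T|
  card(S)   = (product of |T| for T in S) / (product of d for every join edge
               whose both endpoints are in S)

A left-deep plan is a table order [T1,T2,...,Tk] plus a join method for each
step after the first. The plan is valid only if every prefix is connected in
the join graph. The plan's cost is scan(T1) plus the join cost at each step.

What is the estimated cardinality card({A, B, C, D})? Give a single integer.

Tables in S: A(100), B(40), C(20), D(150)
Edges inside S: A-D(d=10), A-B(d=20), A-C(d=10)
numerator = 100 * 40 * 20 * 150 = 12000000
denominator = 10 * 20 * 10 = 2000
card(S) = 12000000 / 2000 = 6000

6000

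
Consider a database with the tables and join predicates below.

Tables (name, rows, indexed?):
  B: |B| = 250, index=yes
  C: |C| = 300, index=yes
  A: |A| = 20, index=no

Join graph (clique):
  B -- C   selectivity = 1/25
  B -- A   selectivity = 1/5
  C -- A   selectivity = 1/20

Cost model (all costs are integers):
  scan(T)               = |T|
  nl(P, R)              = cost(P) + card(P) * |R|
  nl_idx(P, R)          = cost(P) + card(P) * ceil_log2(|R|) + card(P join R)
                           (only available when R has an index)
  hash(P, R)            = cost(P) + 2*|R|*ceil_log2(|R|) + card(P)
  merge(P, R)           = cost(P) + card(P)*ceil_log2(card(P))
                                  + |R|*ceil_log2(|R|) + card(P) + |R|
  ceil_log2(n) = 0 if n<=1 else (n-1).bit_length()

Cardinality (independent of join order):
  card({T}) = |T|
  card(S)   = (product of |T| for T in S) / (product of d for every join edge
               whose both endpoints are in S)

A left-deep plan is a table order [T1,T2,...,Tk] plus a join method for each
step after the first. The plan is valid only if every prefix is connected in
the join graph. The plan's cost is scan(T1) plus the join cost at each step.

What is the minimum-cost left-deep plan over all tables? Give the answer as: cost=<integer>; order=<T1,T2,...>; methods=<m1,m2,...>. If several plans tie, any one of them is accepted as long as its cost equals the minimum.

Selinger DP (subsets sized 1..n):
  {B}: scan cost=250, card=250
  {C}: scan cost=300, card=300
  {A}: scan cost=20, card=20
  {BC}: card=3000; try (B,hash)→4600, (C,merge)→5500, (C,nl_idx)→5500, (B,merge)→5550, (B,nl_idx)→5700, (C,hash)→5900 …(+2); best=4600 via (B,hash)
  {AB}: card=1000; try (A,hash)→700, (B,nl_idx)→1180, (B,merge)→2390, (A,merge)→2620, (B,hash)→4040, (B,nl)→5020 …(+1); best=700 via (A,hash)
  {AC}: card=300; try (C,nl_idx)→500, (A,hash)→800, (C,merge)→3140, (A,merge)→3420, (C,hash)→5440, (C,nl)→6020 …(+1); best=500 via (C,nl_idx)
  {ABC}: card=600; try (B,nl_idx)→3500, (B,hash)→4800, (B,merge)→5750, (C,hash)→7100, (A,hash)→7800, (C,nl_idx)→10300 …(+5); best=3500 via (B,nl_idx)

cost=3500; order=A,C,B; methods=nl_idx,nl_idx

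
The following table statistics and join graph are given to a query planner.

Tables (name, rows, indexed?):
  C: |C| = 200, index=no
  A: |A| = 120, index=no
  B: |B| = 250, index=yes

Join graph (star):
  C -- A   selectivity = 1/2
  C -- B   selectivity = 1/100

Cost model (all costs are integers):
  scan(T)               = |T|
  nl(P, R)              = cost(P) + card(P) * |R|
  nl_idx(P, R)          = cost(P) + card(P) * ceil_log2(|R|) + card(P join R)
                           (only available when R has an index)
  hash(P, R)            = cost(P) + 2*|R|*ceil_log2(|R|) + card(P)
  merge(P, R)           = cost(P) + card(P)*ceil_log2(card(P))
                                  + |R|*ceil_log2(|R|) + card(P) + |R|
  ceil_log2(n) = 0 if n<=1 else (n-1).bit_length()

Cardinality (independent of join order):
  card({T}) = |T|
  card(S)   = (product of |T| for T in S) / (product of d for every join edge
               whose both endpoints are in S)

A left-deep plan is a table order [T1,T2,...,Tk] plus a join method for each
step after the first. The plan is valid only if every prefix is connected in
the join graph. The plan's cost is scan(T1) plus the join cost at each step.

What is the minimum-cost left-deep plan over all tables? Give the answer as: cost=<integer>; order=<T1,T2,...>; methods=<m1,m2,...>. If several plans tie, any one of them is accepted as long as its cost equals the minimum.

cost=4480; order=C,B,A; methods=nl_idx,hash

Selinger DP (subsets sized 1..n):
  {C}: scan cost=200, card=200
  {A}: scan cost=120, card=120
  {B}: scan cost=250, card=250
  {AC}: card=12000; try (A,hash)→2080, (C,merge)→2880, (A,merge)→2960, (C,hash)→3440, (C,nl)→24120, (A,nl)→24200; best=2080 via (A,hash)
  {BC}: card=500; try (B,nl_idx)→2300, (C,hash)→3700, (B,merge)→4250, (C,merge)→4300, (B,hash)→4400, (B,nl)→50200 …(+1); best=2300 via (B,nl_idx)
  {ABC}: card=30000; try (A,hash)→4480, (A,merge)→8260, (B,hash)→18080, (A,nl)→62300, (B,nl_idx)→128080, (B,merge)→184330 …(+1); best=4480 via (A,hash)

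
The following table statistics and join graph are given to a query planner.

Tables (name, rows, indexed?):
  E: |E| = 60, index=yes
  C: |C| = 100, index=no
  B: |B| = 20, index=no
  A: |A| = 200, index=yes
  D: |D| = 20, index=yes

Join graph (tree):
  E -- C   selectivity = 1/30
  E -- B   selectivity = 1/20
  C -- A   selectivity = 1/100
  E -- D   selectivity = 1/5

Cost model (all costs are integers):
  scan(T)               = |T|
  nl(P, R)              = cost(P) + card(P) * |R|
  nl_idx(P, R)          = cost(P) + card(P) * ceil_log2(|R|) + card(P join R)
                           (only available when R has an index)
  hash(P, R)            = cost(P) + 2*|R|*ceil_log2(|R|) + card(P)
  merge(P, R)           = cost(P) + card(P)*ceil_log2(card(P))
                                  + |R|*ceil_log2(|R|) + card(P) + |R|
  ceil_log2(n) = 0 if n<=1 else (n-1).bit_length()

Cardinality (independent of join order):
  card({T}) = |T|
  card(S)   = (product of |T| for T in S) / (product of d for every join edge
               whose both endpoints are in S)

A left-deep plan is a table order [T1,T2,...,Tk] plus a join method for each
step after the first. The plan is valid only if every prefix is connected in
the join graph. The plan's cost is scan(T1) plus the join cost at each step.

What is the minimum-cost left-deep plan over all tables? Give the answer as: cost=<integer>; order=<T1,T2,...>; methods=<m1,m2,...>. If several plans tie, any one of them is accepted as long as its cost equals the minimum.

Selinger DP (subsets sized 1..n):
  {E}: scan cost=60, card=60
  {C}: scan cost=100, card=100
  {B}: scan cost=20, card=20
  {A}: scan cost=200, card=200
  {D}: scan cost=20, card=20
  {CE}: card=200; try (E,nl_idx)→900, (E,hash)→920, (C,merge)→1280, (E,merge)→1320, (C,hash)→1520, (C,nl)→6060 …(+1); best=900 via (E,nl_idx)
  {BE}: card=60; try (E,nl_idx)→200, (B,hash)→320, (E,merge)→560, (B,merge)→600, (E,hash)→760, (E,nl)→1220 …(+1); best=200 via (E,nl_idx)
  {DE}: card=240; try (D,hash)→320, (E,nl_idx)→380, (E,merge)→560, (D,merge)→600, (D,nl_idx)→600, (E,hash)→760 …(+2); best=320 via (D,hash)
  {AC}: card=200; try (A,nl_idx)→1100, (C,hash)→1800, (A,merge)→2700, (C,merge)→2800, (A,hash)→3400, (A,nl)→20100 …(+1); best=1100 via (A,nl_idx)
  {BCE}: card=200; try (B,hash)→1300, (C,merge)→1420, (C,hash)→1660, (B,merge)→2820, (B,nl)→4900, (C,nl)→6200; best=1300 via (B,hash)
  {ACE}: card=400; try (E,hash)→2020, (E,nl_idx)→2700, (A,nl_idx)→2900, (E,merge)→3320, (A,hash)→4300, (A,merge)→4500 …(+2); best=2020 via (E,hash)
  {CDE}: card=800; try (D,hash)→1300, (C,hash)→1960, (D,nl_idx)→2700, (D,merge)→2820, (C,merge)→3280, (D,nl)→4900 …(+1); best=1300 via (D,hash)
  {BDE}: card=240; try (D,hash)→460, (D,merge)→740, (D,nl_idx)→740, (B,hash)→760, (D,nl)→1400, (B,merge)→2600 …(+1); best=460 via (D,hash)
  {ABCE}: card=400; try (B,hash)→2620, (A,nl_idx)→3300, (A,hash)→4700, (A,merge)→4900, (B,merge)→6140, (B,nl)→10020 …(+1); best=2620 via (B,hash)
  {BCDE}: card=800; try (D,hash)→1700, (C,hash)→2100, (B,hash)→2300, (D,nl_idx)→3100, (D,merge)→3220, (C,merge)→3420 …(+4); best=1700 via (D,hash)
  {ACDE}: card=1600; try (D,hash)→2620, (A,hash)→5300, (D,nl_idx)→5620, (D,merge)→6140, (A,nl_idx)→9300, (D,nl)→10020 …(+2); best=2620 via (D,hash)
  {ABCDE}: card=1600; try (D,hash)→3220, (B,hash)→4420, (A,hash)→5700, (D,nl_idx)→6220, (D,merge)→6740, (A,nl_idx)→9700 …(+5); best=3220 via (D,hash)

cost=3220; order=C,A,E,B,D; methods=nl_idx,hash,hash,hash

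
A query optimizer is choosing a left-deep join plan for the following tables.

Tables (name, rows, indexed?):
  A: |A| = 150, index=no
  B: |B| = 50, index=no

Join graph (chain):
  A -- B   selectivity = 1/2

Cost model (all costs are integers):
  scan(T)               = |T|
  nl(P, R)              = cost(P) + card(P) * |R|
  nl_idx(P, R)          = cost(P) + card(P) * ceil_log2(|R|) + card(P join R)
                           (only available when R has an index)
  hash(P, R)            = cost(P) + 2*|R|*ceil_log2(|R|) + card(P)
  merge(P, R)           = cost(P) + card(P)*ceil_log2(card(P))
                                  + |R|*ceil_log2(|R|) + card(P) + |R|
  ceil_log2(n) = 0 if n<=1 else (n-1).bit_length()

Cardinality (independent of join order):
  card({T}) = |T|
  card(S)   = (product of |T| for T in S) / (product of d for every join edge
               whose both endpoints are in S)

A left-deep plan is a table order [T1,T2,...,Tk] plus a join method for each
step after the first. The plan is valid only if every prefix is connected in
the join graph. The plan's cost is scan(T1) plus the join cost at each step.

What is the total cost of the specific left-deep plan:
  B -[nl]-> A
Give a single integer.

7550

step 1: scan B: cost=50, card=50
step 2: join A via nl
    card(P join A) = 50*150/(2) = 3750
    cost = 50 + 50*150 = 7550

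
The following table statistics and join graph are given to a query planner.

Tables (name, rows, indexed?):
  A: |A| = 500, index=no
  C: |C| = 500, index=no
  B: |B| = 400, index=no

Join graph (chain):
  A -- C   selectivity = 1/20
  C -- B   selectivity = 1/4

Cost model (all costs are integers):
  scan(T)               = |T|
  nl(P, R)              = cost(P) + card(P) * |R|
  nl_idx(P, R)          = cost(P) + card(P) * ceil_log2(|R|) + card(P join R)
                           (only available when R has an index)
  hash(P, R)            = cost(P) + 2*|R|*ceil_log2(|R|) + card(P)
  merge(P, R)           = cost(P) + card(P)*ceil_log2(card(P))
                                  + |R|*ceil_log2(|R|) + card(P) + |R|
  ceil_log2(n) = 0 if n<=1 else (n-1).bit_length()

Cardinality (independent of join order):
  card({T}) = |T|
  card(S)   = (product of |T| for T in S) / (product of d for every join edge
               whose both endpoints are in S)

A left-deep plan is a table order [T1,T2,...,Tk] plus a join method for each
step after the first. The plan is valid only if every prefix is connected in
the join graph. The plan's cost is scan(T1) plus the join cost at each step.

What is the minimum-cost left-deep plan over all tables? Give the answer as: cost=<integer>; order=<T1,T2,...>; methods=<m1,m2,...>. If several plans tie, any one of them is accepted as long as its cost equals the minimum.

cost=29700; order=A,C,B; methods=hash,hash

Selinger DP (subsets sized 1..n):
  {A}: scan cost=500, card=500
  {C}: scan cost=500, card=500
  {B}: scan cost=400, card=400
  {AC}: card=12500; try (C,hash)→10000, (A,hash)→10000, (C,merge)→10500, (A,merge)→10500, (C,nl)→250500, (A,nl)→250500; best=10000 via (C,hash)
  {BC}: card=50000; try (B,hash)→8200, (C,merge)→9400, (B,merge)→9500, (C,hash)→9800, (C,nl)→200400, (B,nl)→200500; best=8200 via (B,hash)
  {ABC}: card=1250000; try (B,hash)→29700, (A,hash)→67200, (B,merge)→201500, (A,merge)→863200, (B,nl)→5010000, (A,nl)→25008200; best=29700 via (B,hash)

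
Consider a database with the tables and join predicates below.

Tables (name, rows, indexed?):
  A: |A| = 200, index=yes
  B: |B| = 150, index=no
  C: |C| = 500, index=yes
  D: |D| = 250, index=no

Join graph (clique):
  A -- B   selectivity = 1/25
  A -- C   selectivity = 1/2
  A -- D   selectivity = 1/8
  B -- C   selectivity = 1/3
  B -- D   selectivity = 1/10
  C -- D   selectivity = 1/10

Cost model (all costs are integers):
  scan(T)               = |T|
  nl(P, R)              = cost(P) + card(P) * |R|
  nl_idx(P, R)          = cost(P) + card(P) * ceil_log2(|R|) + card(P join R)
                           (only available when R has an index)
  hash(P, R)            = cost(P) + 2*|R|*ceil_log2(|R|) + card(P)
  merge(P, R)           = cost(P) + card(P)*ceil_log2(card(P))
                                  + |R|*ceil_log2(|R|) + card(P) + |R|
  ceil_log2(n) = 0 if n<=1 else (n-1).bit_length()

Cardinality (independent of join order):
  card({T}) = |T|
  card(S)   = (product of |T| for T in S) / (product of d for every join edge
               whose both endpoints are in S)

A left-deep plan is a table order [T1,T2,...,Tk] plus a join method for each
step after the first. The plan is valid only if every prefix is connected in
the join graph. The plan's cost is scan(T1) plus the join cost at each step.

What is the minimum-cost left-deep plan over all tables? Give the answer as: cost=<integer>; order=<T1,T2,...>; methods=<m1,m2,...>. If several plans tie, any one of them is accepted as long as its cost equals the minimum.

Selinger DP (subsets sized 1..n):
  {A}: scan cost=200, card=200
  {B}: scan cost=150, card=150
  {C}: scan cost=500, card=500
  {D}: scan cost=250, card=250
  {AB}: card=1200; try (A,nl_idx)→2550, (B,hash)→2800, (A,merge)→3300, (B,merge)→3350, (A,hash)→3500, (A,nl)→30150 …(+1); best=2550 via (A,nl_idx)
  {AC}: card=50000; try (A,hash)→4200, (C,merge)→7000, (A,merge)→7300, (C,hash)→9400, (C,nl_idx)→52000, (A,nl_idx)→54500 …(+2); best=4200 via (A,hash)
  {AD}: card=6250; try (A,hash)→3700, (D,merge)→4250, (A,merge)→4300, (D,hash)→4400, (A,nl_idx)→8500, (D,nl)→50200 …(+1); best=3700 via (A,hash)
  {BC}: card=25000; try (B,hash)→3400, (C,merge)→6500, (B,merge)→6850, (C,hash)→9300, (C,nl_idx)→26500, (C,nl)→75150 …(+1); best=3400 via (B,hash)
  {BD}: card=3750; try (B,hash)→2900, (D,merge)→3750, (B,merge)→3850, (D,hash)→4300, (D,nl)→37650, (B,nl)→37750; best=2900 via (B,hash)
  {CD}: card=12500; try (D,hash)→5000, (C,merge)→7500, (D,merge)→7750, (C,hash)→9500, (C,nl_idx)→15000, (C,nl)→125250 …(+1); best=5000 via (D,hash)
  {ABC}: card=100000; try (C,hash)→12750, (C,merge)→21950, (A,hash)→31600, (B,hash)→56600, (C,nl_idx)→113350, (A,nl_idx)→303400 …(+5); best=12750 via (C,hash)
  {ABD}: card=3750; try (D,hash)→7750, (A,hash)→9850, (B,hash)→12350, (D,merge)→19200, (A,nl_idx)→36650, (A,merge)→53450 …(+4); best=7750 via (D,hash)
  {ACD}: card=156250; try (C,hash)→18950, (A,hash)→20700, (D,hash)→58200, (C,merge)→96200, (A,merge)→194300, (C,nl_idx)→216200 …(+5); best=18950 via (C,hash)
  {BCD}: card=62500; try (C,hash)→15650, (B,hash)→19900, (D,hash)→32400, (C,merge)→56650, (C,nl_idx)→99150, (B,merge)→193850 …(+4); best=15650 via (C,hash)
  {ABCD}: card=31250; try (C,hash)→20500, (C,merge)→61500, (C,nl_idx)→72750, (A,hash)→81350, (D,hash)→116750, (B,hash)→177600 …(+8); best=20500 via (C,hash)

cost=20500; order=B,A,D,C; methods=nl_idx,hash,hash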